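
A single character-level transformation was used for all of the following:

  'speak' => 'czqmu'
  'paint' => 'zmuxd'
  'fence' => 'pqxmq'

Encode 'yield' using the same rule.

The shift depends on letter class: consonant s→c is +10, but vowel e→q is +12. The rule splits by letter class: vowels +12, consonants +10.
For yield: y(cons)+10=i, i(vowel)+12=u, e(vowel)+12=q, l(cons)+10=v, d(cons)+10=n.

iuqvn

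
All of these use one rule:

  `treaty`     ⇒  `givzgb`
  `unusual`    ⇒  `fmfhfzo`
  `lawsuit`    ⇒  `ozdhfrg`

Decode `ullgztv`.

Each pair mirrors across the alphabet (t↔g, r↔i, e↔v): positions sum to 25. Each letter is replaced by its mirror in the alphabet: a↔z, b↔y, c↔x, and so on (the Atbash cipher).
Undoing it on ullgztv: u↔f, l↔o, l↔o, g↔t, z↔a, t↔g, v↔e.

footage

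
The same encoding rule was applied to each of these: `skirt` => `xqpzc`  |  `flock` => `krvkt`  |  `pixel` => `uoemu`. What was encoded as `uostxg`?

pillow

Each letter shifts forward by (position + 5), i.e. 5, 6, 7, … — the shift grows by one for each successive letter.
Reversing it on uostxg: u−5=p, o−6=i, s−7=l, t−8=l, x−9=o, g−10=w.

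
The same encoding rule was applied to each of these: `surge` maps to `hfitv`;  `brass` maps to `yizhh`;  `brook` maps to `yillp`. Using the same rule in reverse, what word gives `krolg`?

pilot

Letters are reflected about the middle of the alphabet (position → 25−position): Atbash.
Undoing it on krolg: k↔p, r↔i, o↔l, l↔o, g↔t.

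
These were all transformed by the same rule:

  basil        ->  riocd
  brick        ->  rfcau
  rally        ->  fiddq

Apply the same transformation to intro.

cvxfe

b(1)→r(17) and a(0)→i(8) fit y≡9x+8 (mod 26); the inverse of 9 mod 26 is 3. This is an affine cipher: with a=0,…,z=25, each position x becomes (9x+8) mod 26.
For intro: i(8)→9·8+8≡2=c; n(13)→9·13+8≡21=v; t(19)→9·19+8≡23=x; r(17)→9·17+8≡5=f; o(14)→9·14+8≡4=e (all mod 26).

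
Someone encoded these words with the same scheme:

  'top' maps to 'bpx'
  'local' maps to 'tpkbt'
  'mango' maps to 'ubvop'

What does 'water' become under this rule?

ebbfz

Vowels shift forward by 1 and consonants shift forward by 8.
Applying it to water: w(cons)+8=e, a(vowel)+1=b, t(cons)+8=b, e(vowel)+1=f, r(cons)+8=z.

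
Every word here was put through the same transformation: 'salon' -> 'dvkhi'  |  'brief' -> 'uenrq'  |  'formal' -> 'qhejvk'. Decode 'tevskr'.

s(18)→d(3) and a(0)→v(21) fit y≡25x+21 (mod 26); the inverse of 25 mod 26 is 25. Each letter's alphabet position (a=0..z=25) is mapped through 25·x+21 mod 26 — an affine cipher.
Decoding tevskr: t(19)→25·(19−21)≡2=c; e(4)→25·(4−21)≡17=r; v(21)→25·(21−21)≡0=a; s(18)→25·(18−21)≡3=d; k(10)→25·(10−21)≡11=l; r(17)→25·(17−21)≡4=e (all mod 26).

cradle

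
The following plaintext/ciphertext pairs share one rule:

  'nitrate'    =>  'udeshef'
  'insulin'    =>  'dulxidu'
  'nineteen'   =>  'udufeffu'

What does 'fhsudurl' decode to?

earnings

n(13)→u(20) and i(8)→d(3) fit y≡19x+7 (mod 26); the inverse of 19 mod 26 is 11. Treating letters as 0–25, the rule is x ↦ 19x + 7 (mod 26).
Reversing it on fhsudurl: f(5)→11·(5−7)≡4=e; h(7)→11·(7−7)≡0=a; s(18)→11·(18−7)≡17=r; u(20)→11·(20−7)≡13=n; d(3)→11·(3−7)≡8=i; u(20)→11·(20−7)≡13=n; r(17)→11·(17−7)≡6=g; l(11)→11·(11−7)≡18=s (all mod 26).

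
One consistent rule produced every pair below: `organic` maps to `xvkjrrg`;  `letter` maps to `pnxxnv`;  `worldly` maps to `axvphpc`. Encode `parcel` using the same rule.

tjvgnp

Vowels shift forward by 9 and consonants shift forward by 4.
For parcel: p(cons)+4=t, a(vowel)+9=j, r(cons)+4=v, c(cons)+4=g, e(vowel)+9=n, l(cons)+4=p.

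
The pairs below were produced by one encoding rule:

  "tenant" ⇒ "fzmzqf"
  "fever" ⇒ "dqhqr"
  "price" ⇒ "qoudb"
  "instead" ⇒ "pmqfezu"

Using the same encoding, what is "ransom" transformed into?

yaezmd

The output letters match the input read backwards, each shifted +12: tenant reversed is tnanet. The word is reversed, then every letter is shifted forward by 12.
For ransom: reverse → mosnar; then shift: m+12=y, o+12=a, s+12=e, n+12=z, a+12=m, r+12=d.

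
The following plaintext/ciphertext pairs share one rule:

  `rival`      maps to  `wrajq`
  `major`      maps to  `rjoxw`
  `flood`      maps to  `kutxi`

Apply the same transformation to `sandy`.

A repeating key of period 2 is used — shifts +5, +9 over and over.
On sandy: s+5=x, a+9=j, n+5=s, d+9=m, y+5=d.

xjsmd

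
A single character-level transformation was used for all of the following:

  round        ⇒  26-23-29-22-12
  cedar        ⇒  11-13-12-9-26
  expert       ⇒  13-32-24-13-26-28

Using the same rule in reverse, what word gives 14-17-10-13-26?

r is letter #18 and maps to 26: an offset of 8. Letters become their 1-based position plus 8 (so a→9, b→10, …).
Decoding 14-17-10-13-26: 14→(14−8)÷1=6=f, 17→(17−8)÷1=9=i, 10→(10−8)÷1=2=b, 13→(13−8)÷1=5=e, 26→(26−8)÷1=18=r.

fiber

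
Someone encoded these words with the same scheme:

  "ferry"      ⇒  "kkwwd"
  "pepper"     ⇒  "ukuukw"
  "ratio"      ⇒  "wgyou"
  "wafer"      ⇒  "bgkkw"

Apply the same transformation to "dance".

igshk

The rule splits by letter class: vowels +6, consonants +5.
For dance: d(cons)+5=i, a(vowel)+6=g, n(cons)+5=s, c(cons)+5=h, e(vowel)+6=k.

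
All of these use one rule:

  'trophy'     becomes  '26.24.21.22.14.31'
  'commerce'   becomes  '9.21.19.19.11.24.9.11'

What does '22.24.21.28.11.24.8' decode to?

proverb

t is letter #20 and maps to 26: an offset of 6. Each letter is replaced by its alphabet position (a=1..z=26) + 6.
Undoing it on 22.24.21.28.11.24.8: 22→(22−6)÷1=16=p, 24→(24−6)÷1=18=r, 21→(21−6)÷1=15=o, 28→(28−6)÷1=22=v, 11→(11−6)÷1=5=e, 24→(24−6)÷1=18=r, 8→(8−6)÷1=2=b.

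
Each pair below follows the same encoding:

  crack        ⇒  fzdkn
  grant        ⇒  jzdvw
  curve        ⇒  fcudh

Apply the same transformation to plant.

Shifts by position in crack: pos 0: c→f (+3), pos 1: r→z (+8), pos 2: a→d (+3), pos 3: c→k (+8) — repeating every 2. A repeating key of period 2 is used — shifts +3, +8 over and over.
For plant: p+3=s, l+8=t, a+3=d, n+8=v, t+3=w.

stdvw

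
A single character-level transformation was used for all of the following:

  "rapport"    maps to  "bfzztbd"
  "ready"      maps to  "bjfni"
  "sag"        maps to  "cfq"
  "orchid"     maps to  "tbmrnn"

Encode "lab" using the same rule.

The shift depends on letter class: consonant r→b is +10, but vowel a→f is +5. Two shifts are in play — +5 for a/e/i/o/u, +10 for every other letter.
Applying it to lab: l(cons)+10=v, a(vowel)+5=f, b(cons)+10=l.

vfl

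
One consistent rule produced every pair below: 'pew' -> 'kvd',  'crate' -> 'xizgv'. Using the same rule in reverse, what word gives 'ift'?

rug

Each pair mirrors across the alphabet (p↔k, e↔v, w↔d): positions sum to 25. Letters are reflected about the middle of the alphabet (position → 25−position): Atbash.
Undoing it on ift: i↔r, f↔u, t↔g.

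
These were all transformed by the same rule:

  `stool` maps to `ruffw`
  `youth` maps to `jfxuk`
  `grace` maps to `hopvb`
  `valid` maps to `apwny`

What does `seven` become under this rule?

s(18)→r(17) and t(19)→u(20) fit y≡3x+15 (mod 26); the inverse of 3 mod 26 is 9. Each letter's alphabet position (a=0..z=25) is mapped through 3·x+15 mod 26 — an affine cipher.
For seven: s(18)→3·18+15≡17=r; e(4)→3·4+15≡1=b; v(21)→3·21+15≡0=a; e(4)→3·4+15≡1=b; n(13)→3·13+15≡2=c (all mod 26).

rbabc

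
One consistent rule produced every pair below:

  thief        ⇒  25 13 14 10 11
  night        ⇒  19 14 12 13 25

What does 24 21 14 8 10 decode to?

spice

Each letter is replaced by its alphabet position (a=1..z=26) + 5.
Undoing it on 24 21 14 8 10: 24→(24−5)÷1=19=s, 21→(21−5)÷1=16=p, 14→(14−5)÷1=9=i, 8→(8−5)÷1=3=c, 10→(10−5)÷1=5=e.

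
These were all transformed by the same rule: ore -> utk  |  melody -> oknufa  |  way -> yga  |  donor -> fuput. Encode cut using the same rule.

The shift depends on letter class: consonant r→t is +2, but vowel o→u is +6. The rule splits by letter class: vowels +6, consonants +2.
Applying it to cut: c(cons)+2=e, u(vowel)+6=a, t(cons)+2=v.

eav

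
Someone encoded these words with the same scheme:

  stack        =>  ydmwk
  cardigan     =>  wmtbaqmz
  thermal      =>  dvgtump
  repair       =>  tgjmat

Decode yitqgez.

s(18)→y(24) and t(19)→d(3) fit y≡5x+12 (mod 26); the inverse of 5 mod 26 is 21. This is an affine cipher: with a=0,…,z=25, each position x becomes (5x+12) mod 26.
Decoding yitqgez: y(24)→21·(24−12)≡18=s; i(8)→21·(8−12)≡20=u; t(19)→21·(19−12)≡17=r; q(16)→21·(16−12)≡6=g; g(6)→21·(6−12)≡4=e; e(4)→21·(4−12)≡14=o; z(25)→21·(25−12)≡13=n (all mod 26).

surgeon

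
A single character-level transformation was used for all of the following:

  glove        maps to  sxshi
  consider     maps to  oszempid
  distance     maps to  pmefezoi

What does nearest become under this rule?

The shift depends on letter class: consonant g→s is +12, but vowel o→s is +4. Vowels shift forward by 4 and consonants shift forward by 12.
Applying it to nearest: n(cons)+12=z, e(vowel)+4=i, a(vowel)+4=e, r(cons)+12=d, e(vowel)+4=i, s(cons)+12=e, t(cons)+12=f.

ziedief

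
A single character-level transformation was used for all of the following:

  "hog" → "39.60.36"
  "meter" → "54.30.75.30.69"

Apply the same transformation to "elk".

30.51.48

h(#8)→39 and o(#15)→60: differences scale by 3, so n = 3·pos + 15. With a=1..z=26, the number is 3·pos + 15.
Applying it to elk: e=5→30, l=12→51, k=11→48.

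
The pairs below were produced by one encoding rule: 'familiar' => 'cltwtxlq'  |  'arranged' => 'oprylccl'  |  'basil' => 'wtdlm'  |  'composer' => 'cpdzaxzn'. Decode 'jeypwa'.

plenty

The output letters match the input read backwards, each shifted +11: familiar reversed is railimaf. Read the word backwards and shift each letter +11.
Undoing it on jeypwa: shift back: j−11=y, e−11=t, y−11=n, p−11=e, w−11=l, a−11=p → ytnelp; then reverse → plenty.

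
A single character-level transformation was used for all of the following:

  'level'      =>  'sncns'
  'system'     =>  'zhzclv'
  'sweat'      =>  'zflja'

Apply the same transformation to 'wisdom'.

drzmvv

The shifts repeat in a cycle of length 2: positions 0,1,… shift by +7, +9, then the pattern repeats.
For wisdom: w+7=d, i+9=r, s+7=z, d+9=m, o+7=v, m+9=v.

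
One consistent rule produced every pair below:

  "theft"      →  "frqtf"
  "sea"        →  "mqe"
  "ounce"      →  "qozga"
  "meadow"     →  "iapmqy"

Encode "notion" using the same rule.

The output letters match the input read backwards, each shifted +12: theft reversed is tfeht. Two steps: reverse the string, then apply a Caesar shift of +12.
Applying it to notion: reverse → noiton; then shift: n+12=z, o+12=a, i+12=u, t+12=f, o+12=a, n+12=z.

zaufaz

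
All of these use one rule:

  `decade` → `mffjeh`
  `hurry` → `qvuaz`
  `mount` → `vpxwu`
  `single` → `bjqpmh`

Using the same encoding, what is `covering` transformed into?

Shifts by position in decade: pos 0: d→m (+9), pos 1: e→f (+1), pos 2: c→f (+3), pos 3: a→j (+9), pos 4: d→e (+1), pos 5: e→h (+3) — repeating every 3. It's a Vigenère-style cipher with numeric key [9,1,3]: position i shifts by key[i mod 3].
On covering: c+9=l, o+1=p, v+3=y, e+9=n, r+1=s, i+3=l, n+9=w, g+1=h.

lpynslwh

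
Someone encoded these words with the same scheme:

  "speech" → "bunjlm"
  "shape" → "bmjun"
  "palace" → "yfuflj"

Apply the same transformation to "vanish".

A repeating key of period 2 is used — shifts +9, +5 over and over.
On vanish: v+9=e, a+5=f, n+9=w, i+5=n, s+9=b, h+5=m.

efwnbm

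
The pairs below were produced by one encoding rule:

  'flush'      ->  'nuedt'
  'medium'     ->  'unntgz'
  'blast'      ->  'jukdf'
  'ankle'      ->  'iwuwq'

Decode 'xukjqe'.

In flush: f→n is +8, l→u is +9, u→e is +10, s→d is +11 — the shift increases by 1 each position. Each letter shifts forward by (position + 8), i.e. 8, 9, 10, … — the shift grows by one for each successive letter.
Decoding xukjqe: x−8=p, u−9=l, k−10=a, j−11=y, q−12=e, e−13=r.

player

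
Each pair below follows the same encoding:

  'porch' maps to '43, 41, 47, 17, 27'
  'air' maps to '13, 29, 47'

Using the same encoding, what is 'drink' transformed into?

19, 47, 29, 39, 33

Each letter becomes 2×(its alphabet position, a=1..z=26) + 11.
On drink: d=4→19, r=18→47, i=9→29, n=14→39, k=11→33.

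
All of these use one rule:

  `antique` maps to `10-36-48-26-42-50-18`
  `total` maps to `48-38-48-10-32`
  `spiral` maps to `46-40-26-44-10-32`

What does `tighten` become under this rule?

48-26-22-24-48-18-36

a(#1)→10 and n(#14)→36: differences scale by 2, so n = 2·pos + 8. With a=1..z=26, the number is 2·pos + 8.
On tighten: t=20→48, i=9→26, g=7→22, h=8→24, t=20→48, e=5→18, n=14→36.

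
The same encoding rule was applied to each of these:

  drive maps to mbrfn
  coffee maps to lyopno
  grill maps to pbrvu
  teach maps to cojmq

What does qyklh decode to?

Shifts by position in drive: pos 0: d→m (+9), pos 1: r→b (+10), pos 2: i→r (+9), pos 3: v→f (+10) — repeating every 2. The shifts repeat in a cycle of length 2: positions 0,1,… shift by +9, +10, then the pattern repeats.
Undoing it on qyklh: q−9=h, y−10=o, k−9=b, l−10=b, h−9=y.

hobby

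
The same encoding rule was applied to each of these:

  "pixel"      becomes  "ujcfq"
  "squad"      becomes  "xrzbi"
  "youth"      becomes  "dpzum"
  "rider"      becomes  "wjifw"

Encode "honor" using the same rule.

mpspw

Shifts by position in pixel: pos 0: p→u (+5), pos 1: i→j (+1), pos 2: x→c (+5), pos 3: e→f (+1) — repeating every 2. It's a Vigenère-style cipher with numeric key [5,1]: position i shifts by key[i mod 2].
Applying it to honor: h+5=m, o+1=p, n+5=s, o+1=p, r+5=w.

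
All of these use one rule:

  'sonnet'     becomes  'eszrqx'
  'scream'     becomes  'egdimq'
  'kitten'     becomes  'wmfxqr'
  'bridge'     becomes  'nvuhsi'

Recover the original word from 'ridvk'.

ferry

Shifts by position in sonnet: pos 0: s→e (+12), pos 1: o→s (+4), pos 2: n→z (+12), pos 3: n→r (+4) — repeating every 2. A repeating key of period 2 is used — shifts +12, +4 over and over.
Reversing it on ridvk: r−12=f, i−4=e, d−12=r, v−4=r, k−12=y.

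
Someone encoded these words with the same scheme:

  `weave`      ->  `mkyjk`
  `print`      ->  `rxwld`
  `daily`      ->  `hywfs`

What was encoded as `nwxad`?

w(22)→m(12) and e(4)→k(10) fit y≡3x+24 (mod 26); the inverse of 3 mod 26 is 9. This is an affine cipher: with a=0,…,z=25, each position x becomes (3x+24) mod 26.
Reversing it on nwxad: n(13)→9·(13−24)≡5=f; w(22)→9·(22−24)≡8=i; x(23)→9·(23−24)≡17=r; a(0)→9·(0−24)≡18=s; d(3)→9·(3−24)≡19=t (all mod 26).

first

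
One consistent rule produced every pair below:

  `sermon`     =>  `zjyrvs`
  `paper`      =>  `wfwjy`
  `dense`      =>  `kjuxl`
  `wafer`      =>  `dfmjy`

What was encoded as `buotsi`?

A repeating key of period 2 is used — shifts +7, +5 over and over.
Reversing it on buotsi: b−7=u, u−5=p, o−7=h, t−5=o, s−7=l, i−5=d.

uphold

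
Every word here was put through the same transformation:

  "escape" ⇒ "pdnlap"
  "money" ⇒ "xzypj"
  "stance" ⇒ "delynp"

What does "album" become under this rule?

It's a constant shift of +11 (ROT11).
On album: a+11=l, l+11=w, b+11=m, u+11=f, m+11=x.

lwmfx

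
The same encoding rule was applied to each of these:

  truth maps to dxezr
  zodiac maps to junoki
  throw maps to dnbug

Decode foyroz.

violet

The shifts repeat in a cycle of length 2: positions 0,1,… shift by +10, +6, then the pattern repeats.
Undoing it on foyroz: f−10=v, o−6=i, y−10=o, r−6=l, o−10=e, z−6=t.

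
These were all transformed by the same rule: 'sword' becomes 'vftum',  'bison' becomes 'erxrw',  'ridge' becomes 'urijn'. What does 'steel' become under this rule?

The shifts repeat in a cycle of length 3: positions 0,1,… shift by +3, +9, +5, then the pattern repeats.
On steel: s+3=v, t+9=c, e+5=j, e+3=h, l+9=u.

vcjhu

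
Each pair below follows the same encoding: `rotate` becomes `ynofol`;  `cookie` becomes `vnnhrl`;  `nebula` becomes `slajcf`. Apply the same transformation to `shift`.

r(17)→y(24) and o(14)→n(13) fit y≡21x+5 (mod 26); the inverse of 21 mod 26 is 5. Treating letters as 0–25, the rule is x ↦ 21x + 5 (mod 26).
On shift: s(18)→21·18+5≡19=t; h(7)→21·7+5≡22=w; i(8)→21·8+5≡17=r; f(5)→21·5+5≡6=g; t(19)→21·19+5≡14=o (all mod 26).

twrgo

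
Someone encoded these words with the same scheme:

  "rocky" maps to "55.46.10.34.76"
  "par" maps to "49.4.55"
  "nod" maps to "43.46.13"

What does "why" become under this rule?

70.25.76

With a=1..z=26, the number is 3·pos + 1.
For why: w=23→70, h=8→25, y=25→76.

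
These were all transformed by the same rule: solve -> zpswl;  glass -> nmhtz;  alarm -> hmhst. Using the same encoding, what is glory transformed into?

nmvsf

Shifts by position in solve: pos 0: s→z (+7), pos 1: o→p (+1), pos 2: l→s (+7), pos 3: v→w (+1) — repeating every 2. A repeating key of period 2 is used — shifts +7, +1 over and over.
On glory: g+7=n, l+1=m, o+7=v, r+1=s, y+7=f.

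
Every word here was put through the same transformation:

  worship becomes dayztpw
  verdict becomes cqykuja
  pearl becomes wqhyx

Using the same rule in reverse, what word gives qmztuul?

Shifts by position in worship: pos 0: w→d (+7), pos 1: o→a (+12), pos 2: r→y (+7), pos 3: s→z (+7), pos 4: h→t (+12), pos 5: i→p (+7) — repeating every 3. The shifts repeat in a cycle of length 3: positions 0,1,… shift by +7, +12, +7, then the pattern repeats.
Decoding qmztuul: q−7=j, m−12=a, z−7=s, t−7=m, u−12=i, u−7=n, l−7=e.

jasmine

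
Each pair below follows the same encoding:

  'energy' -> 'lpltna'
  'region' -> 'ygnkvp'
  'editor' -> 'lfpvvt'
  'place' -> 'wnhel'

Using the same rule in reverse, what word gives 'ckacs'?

Shifts by position in energy: pos 0: e→l (+7), pos 1: n→p (+2), pos 2: e→l (+7), pos 3: r→t (+2) — repeating every 2. A repeating key of period 2 is used — shifts +7, +2 over and over.
Reversing it on ckacs: c−7=v, k−2=i, a−7=t, c−2=a, s−7=l.

vital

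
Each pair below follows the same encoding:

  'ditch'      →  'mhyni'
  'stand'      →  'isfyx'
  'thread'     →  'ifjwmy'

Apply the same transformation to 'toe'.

Read the word backwards and shift each letter +5.
On toe: reverse → eot; then shift: e+5=j, o+5=t, t+5=y.

jty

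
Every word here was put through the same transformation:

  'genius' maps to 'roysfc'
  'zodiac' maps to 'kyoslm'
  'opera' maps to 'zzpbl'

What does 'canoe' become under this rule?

Shifts by position in genius: pos 0: g→r (+11), pos 1: e→o (+10), pos 2: n→y (+11), pos 3: i→s (+10) — repeating every 2. A repeating key of period 2 is used — shifts +11, +10 over and over.
For canoe: c+11=n, a+10=k, n+11=y, o+10=y, e+11=p.

nkyyp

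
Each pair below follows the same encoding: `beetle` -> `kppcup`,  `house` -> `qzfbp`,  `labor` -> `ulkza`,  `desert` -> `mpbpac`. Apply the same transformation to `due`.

The shift depends on letter class: consonant b→k is +9, but vowel e→p is +11. Two shifts are in play — +11 for a/e/i/o/u, +9 for every other letter.
Applying it to due: d(cons)+9=m, u(vowel)+11=f, e(vowel)+11=p.

mfp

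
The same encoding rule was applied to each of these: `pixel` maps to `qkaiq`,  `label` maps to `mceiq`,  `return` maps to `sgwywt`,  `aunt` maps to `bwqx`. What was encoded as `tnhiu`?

sleep

In pixel: p→q is +1, i→k is +2, x→a is +3, e→i is +4 — the shift increases by 1 each position. Each letter shifts forward by (position + 1), i.e. 1, 2, 3, … — the shift grows by one for each successive letter.
Decoding tnhiu: t−1=s, n−2=l, h−3=e, i−4=e, u−5=p.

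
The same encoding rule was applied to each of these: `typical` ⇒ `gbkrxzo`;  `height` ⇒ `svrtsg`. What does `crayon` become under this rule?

xizblm

Each pair mirrors across the alphabet (t↔g, y↔b, p↔k): positions sum to 25. Letters are reflected about the middle of the alphabet (position → 25−position): Atbash.
Applying it to crayon: c↔x, r↔i, a↔z, y↔b, o↔l, n↔m.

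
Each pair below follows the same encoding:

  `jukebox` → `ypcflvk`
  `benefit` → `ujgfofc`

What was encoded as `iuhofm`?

The word is reversed, then every letter is shifted forward by 1.
Decoding iuhofm: shift back: i−1=h, u−1=t, h−1=g, o−1=n, f−1=e, m−1=l → htgnel; then reverse → length.

length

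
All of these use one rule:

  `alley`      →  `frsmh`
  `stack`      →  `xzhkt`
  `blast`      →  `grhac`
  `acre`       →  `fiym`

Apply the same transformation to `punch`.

In alley: a→f is +5, l→r is +6, l→s is +7, e→m is +8 — the shift increases by 1 each position. Letter i (0-indexed) is shifted by i+5, so successive shifts are 5, 6, 7, ….
Applying it to punch: p+5=u, u+6=a, n+7=u, c+8=k, h+9=q.

uaukq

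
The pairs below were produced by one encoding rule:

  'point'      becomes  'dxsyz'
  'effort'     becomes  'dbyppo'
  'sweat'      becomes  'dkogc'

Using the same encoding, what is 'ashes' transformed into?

corck

The output letters match the input read backwards, each shifted +10: point reversed is tniop. Two steps: reverse the string, then apply a Caesar shift of +10.
Applying it to ashes: reverse → sehsa; then shift: s+10=c, e+10=o, h+10=r, s+10=c, a+10=k.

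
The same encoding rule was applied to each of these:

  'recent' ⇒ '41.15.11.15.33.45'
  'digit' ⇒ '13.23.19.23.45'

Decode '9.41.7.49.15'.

brave

r(#18)→41 and e(#5)→15: differences scale by 2, so n = 2·pos + 5. The formula is n = 2×(alphabet index, a=1) + 5.
Undoing it on 9.41.7.49.15: 9→(9−5)÷2=2=b, 41→(41−5)÷2=18=r, 7→(7−5)÷2=1=a, 49→(49−5)÷2=22=v, 15→(15−5)÷2=5=e.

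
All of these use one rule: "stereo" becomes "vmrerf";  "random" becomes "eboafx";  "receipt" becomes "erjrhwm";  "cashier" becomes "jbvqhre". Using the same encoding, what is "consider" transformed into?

jfovhare

Each letter's alphabet position (a=0..z=25) is mapped through 17·x+1 mod 26 — an affine cipher.
Applying it to consider: c(2)→17·2+1≡9=j; o(14)→17·14+1≡5=f; n(13)→17·13+1≡14=o; s(18)→17·18+1≡21=v; i(8)→17·8+1≡7=h; d(3)→17·3+1≡0=a; e(4)→17·4+1≡17=r; r(17)→17·17+1≡4=e (all mod 26).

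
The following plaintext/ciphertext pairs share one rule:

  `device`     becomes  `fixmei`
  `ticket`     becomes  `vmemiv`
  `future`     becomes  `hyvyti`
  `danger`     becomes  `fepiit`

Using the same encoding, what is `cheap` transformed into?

ejier

Two shifts are in play — +4 for a/e/i/o/u, +2 for every other letter.
On cheap: c(cons)+2=e, h(cons)+2=j, e(vowel)+4=i, a(vowel)+4=e, p(cons)+2=r.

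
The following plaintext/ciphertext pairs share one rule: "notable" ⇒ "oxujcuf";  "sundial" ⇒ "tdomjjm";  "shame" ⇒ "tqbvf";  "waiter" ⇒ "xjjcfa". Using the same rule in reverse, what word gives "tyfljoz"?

specify

Shifts by position in notable: pos 0: n→o (+1), pos 1: o→x (+9), pos 2: t→u (+1), pos 3: a→j (+9) — repeating every 2. The shifts repeat in a cycle of length 2: positions 0,1,… shift by +1, +9, then the pattern repeats.
Decoding tyfljoz: t−1=s, y−9=p, f−1=e, l−9=c, j−1=i, o−9=f, z−1=y.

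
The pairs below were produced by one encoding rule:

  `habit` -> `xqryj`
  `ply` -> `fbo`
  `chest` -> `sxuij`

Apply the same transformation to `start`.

Every letter moves 16 places later in the alphabet, wrapping around z→a.
For start: s+16=i, t+16=j, a+16=q, r+16=h, t+16=j.

ijqhj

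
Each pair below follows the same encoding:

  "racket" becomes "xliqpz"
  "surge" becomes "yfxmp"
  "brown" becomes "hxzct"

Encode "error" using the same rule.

pxxzx

The rule splits by letter class: vowels +11, consonants +6.
On error: e(vowel)+11=p, r(cons)+6=x, r(cons)+6=x, o(vowel)+11=z, r(cons)+6=x.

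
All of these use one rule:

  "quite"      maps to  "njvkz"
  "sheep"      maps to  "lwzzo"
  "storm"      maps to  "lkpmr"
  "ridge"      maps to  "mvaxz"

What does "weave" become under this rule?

hzdiz

q(16)→n(13) and u(20)→j(9) fit y≡25x+3 (mod 26); the inverse of 25 mod 26 is 25. This is an affine cipher: with a=0,…,z=25, each position x becomes (25x+3) mod 26.
On weave: w(22)→25·22+3≡7=h; e(4)→25·4+3≡25=z; a(0)→25·0+3≡3=d; v(21)→25·21+3≡8=i; e(4)→25·4+3≡25=z (all mod 26).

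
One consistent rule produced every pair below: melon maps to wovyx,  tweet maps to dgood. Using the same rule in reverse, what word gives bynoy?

rodeo

Every letter moves 10 places later in the alphabet, wrapping around z→a.
Reversing it on bynoy: b−10=r, y−10=o, n−10=d, o−10=e, y−10=o.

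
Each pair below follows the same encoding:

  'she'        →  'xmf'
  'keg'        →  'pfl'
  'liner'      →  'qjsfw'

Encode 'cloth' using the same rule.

hqpym

Two shifts are in play — +1 for a/e/i/o/u, +5 for every other letter.
On cloth: c(cons)+5=h, l(cons)+5=q, o(vowel)+1=p, t(cons)+5=y, h(cons)+5=m.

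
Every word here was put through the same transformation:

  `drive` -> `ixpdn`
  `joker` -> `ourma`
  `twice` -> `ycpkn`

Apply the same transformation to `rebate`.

In drive: d→i is +5, r→x is +6, i→p is +7, v→d is +8 — the shift increases by 1 each position. Each letter shifts forward by (position + 5), i.e. 5, 6, 7, … — the shift grows by one for each successive letter.
On rebate: r+5=w, e+6=k, b+7=i, a+8=i, t+9=c, e+10=o.

wkiico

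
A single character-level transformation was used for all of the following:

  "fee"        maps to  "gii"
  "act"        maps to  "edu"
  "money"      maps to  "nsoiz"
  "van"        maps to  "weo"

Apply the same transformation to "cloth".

The rule splits by letter class: vowels +4, consonants +1.
For cloth: c(cons)+1=d, l(cons)+1=m, o(vowel)+4=s, t(cons)+1=u, h(cons)+1=i.

dmsui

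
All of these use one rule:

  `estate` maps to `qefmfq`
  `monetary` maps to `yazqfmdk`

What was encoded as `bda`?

pro

It's a constant shift of +12 (ROT12).
Reversing it on bda: b−12=p, d−12=r, a−12=o.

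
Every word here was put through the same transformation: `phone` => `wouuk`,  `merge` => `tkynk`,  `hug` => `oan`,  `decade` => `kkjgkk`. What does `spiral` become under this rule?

The shift depends on letter class: consonant p→w is +7, but vowel o→u is +6. Two shifts are in play — +6 for a/e/i/o/u, +7 for every other letter.
For spiral: s(cons)+7=z, p(cons)+7=w, i(vowel)+6=o, r(cons)+7=y, a(vowel)+6=g, l(cons)+7=s.

zwoygs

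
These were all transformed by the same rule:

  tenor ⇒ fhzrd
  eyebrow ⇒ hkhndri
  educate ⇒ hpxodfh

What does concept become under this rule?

orzohbf

The shift depends on letter class: consonant t→f is +12, but vowel e→h is +3. Vowels shift forward by 3 and consonants shift forward by 12.
Applying it to concept: c(cons)+12=o, o(vowel)+3=r, n(cons)+12=z, c(cons)+12=o, e(vowel)+3=h, p(cons)+12=b, t(cons)+12=f.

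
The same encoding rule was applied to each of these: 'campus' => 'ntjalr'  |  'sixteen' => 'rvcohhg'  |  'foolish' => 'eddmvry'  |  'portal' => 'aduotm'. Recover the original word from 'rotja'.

Each letter's alphabet position (a=0..z=25) is mapped through 23·x+19 mod 26 — an affine cipher.
Decoding rotja: r(17)→17·(17−19)≡18=s; o(14)→17·(14−19)≡19=t; t(19)→17·(19−19)≡0=a; j(9)→17·(9−19)≡12=m; a(0)→17·(0−19)≡15=p (all mod 26).

stamp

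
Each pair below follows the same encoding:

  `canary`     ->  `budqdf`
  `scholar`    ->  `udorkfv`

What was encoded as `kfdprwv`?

Two steps: reverse the string, then apply a Caesar shift of +3.
Reversing it on kfdprwv: shift back: k−3=h, f−3=c, d−3=a, p−3=m, r−3=o, w−3=t, v−3=s → hcamots; then reverse → stomach.

stomach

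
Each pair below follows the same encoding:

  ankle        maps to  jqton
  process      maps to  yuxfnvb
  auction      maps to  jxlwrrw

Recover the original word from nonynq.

eleven

A repeating key of period 2 is used — shifts +9, +3 over and over.
Undoing it on nonynq: n−9=e, o−3=l, n−9=e, y−3=v, n−9=e, q−3=n.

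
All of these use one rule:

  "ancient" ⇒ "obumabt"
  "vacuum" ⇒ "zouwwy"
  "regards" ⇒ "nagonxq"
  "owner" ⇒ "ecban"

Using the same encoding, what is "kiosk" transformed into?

Each letter's alphabet position (a=0..z=25) is mapped through 3·x+14 mod 26 — an affine cipher.
On kiosk: k(10)→3·10+14≡18=s; i(8)→3·8+14≡12=m; o(14)→3·14+14≡4=e; s(18)→3·18+14≡16=q; k(10)→3·10+14≡18=s (all mod 26).

smeqs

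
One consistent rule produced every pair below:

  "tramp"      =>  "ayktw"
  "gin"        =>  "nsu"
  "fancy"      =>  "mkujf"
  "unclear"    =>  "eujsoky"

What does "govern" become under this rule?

Two shifts are in play — +10 for a/e/i/o/u, +7 for every other letter.
Applying it to govern: g(cons)+7=n, o(vowel)+10=y, v(cons)+7=c, e(vowel)+10=o, r(cons)+7=y, n(cons)+7=u.

nycoyu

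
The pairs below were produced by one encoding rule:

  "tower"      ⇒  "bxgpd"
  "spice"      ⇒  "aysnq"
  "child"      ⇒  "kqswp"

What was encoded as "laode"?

dress

The shift increases by 1 at each position, starting from +8: 8, 9, 10, ….
Reversing it on laode: l−8=d, a−9=r, o−10=e, d−11=s, e−12=s.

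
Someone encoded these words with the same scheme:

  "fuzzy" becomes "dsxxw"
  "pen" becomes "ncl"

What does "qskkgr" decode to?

Compare letters: f→d is +24, u→s is +24, z→x is +24 — a constant shift. It's a constant shift of +24 (ROT24).
Decoding qskkgr: q−24=s, s−24=u, k−24=m, k−24=m, g−24=i, r−24=t.

summit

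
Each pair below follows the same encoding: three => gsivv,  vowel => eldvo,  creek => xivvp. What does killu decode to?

proof

Each pair mirrors across the alphabet (t↔g, h↔s, r↔i): positions sum to 25. Letters are reflected about the middle of the alphabet (position → 25−position): Atbash.
Undoing it on killu: k↔p, i↔r, l↔o, l↔o, u↔f.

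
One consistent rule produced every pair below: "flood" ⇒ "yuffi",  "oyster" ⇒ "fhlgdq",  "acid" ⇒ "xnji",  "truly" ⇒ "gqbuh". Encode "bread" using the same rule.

f(5)→y(24) and l(11)→u(20) fit y≡21x+23 (mod 26); the inverse of 21 mod 26 is 5. Treating letters as 0–25, the rule is x ↦ 21x + 23 (mod 26).
For bread: b(1)→21·1+23≡18=s; r(17)→21·17+23≡16=q; e(4)→21·4+23≡3=d; a(0)→21·0+23≡23=x; d(3)→21·3+23≡8=i (all mod 26).

sqdxi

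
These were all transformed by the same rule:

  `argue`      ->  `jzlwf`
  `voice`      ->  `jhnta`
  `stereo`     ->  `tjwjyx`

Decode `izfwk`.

Two steps: reverse the string, then apply a Caesar shift of +5.
Undoing it on izfwk: shift back: i−5=d, z−5=u, f−5=a, w−5=r, k−5=f → duarf; then reverse → fraud.

fraud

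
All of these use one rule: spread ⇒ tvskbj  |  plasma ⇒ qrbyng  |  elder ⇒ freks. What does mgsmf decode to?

Shifts by position in spread: pos 0: s→t (+1), pos 1: p→v (+6), pos 2: r→s (+1), pos 3: e→k (+6) — repeating every 2. The shifts repeat in a cycle of length 2: positions 0,1,… shift by +1, +6, then the pattern repeats.
Undoing it on mgsmf: m−1=l, g−6=a, s−1=r, m−6=g, f−1=e.

large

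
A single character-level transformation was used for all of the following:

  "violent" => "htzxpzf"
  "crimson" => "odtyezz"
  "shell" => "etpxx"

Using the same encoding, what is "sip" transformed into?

Two shifts are in play — +11 for a/e/i/o/u, +12 for every other letter.
Applying it to sip: s(cons)+12=e, i(vowel)+11=t, p(cons)+12=b.

etb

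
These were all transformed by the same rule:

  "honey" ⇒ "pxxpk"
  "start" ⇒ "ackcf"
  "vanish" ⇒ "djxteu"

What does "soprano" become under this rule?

In honey: h→p is +8, o→x is +9, n→x is +10, e→p is +11 — the shift increases by 1 each position. The shift increases by 1 at each position, starting from +8: 8, 9, 10, ….
On soprano: s+8=a, o+9=x, p+10=z, r+11=c, a+12=m, n+13=a, o+14=c.

axzcmac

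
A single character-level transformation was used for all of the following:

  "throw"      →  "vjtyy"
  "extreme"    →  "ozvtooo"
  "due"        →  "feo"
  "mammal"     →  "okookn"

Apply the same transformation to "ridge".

The shift depends on letter class: consonant t→v is +2, but vowel o→y is +10. The rule splits by letter class: vowels +10, consonants +2.
Applying it to ridge: r(cons)+2=t, i(vowel)+10=s, d(cons)+2=f, g(cons)+2=i, e(vowel)+10=o.

tsfio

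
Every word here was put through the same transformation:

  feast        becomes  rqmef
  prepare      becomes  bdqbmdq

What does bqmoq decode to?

peace

Compare letters: f→r is +12, e→q is +12, a→m is +12 — a constant shift. Every letter moves 12 places later in the alphabet, wrapping around z→a.
Reversing it on bqmoq: b−12=p, q−12=e, m−12=a, o−12=c, q−12=e.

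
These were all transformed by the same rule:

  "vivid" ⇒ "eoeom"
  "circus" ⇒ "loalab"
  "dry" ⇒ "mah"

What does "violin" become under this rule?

The shift depends on letter class: consonant v→e is +9, but vowel i→o is +6. Vowels shift forward by 6 and consonants shift forward by 9.
For violin: v(cons)+9=e, i(vowel)+6=o, o(vowel)+6=u, l(cons)+9=u, i(vowel)+6=o, n(cons)+9=w.

eouuow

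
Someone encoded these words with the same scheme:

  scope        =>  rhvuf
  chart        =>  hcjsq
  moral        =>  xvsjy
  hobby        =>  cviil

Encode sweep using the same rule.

rnffu

Each letter's alphabet position (a=0..z=25) is mapped through 25·x+9 mod 26 — an affine cipher.
Applying it to sweep: s(18)→25·18+9≡17=r; w(22)→25·22+9≡13=n; e(4)→25·4+9≡5=f; e(4)→25·4+9≡5=f; p(15)→25·15+9≡20=u (all mod 26).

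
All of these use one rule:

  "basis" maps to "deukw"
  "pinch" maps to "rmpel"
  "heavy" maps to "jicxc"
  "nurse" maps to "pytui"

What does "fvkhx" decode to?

drift

Shifts by position in basis: pos 0: b→d (+2), pos 1: a→e (+4), pos 2: s→u (+2), pos 3: i→k (+2), pos 4: s→w (+4) — repeating every 3. The shifts repeat in a cycle of length 3: positions 0,1,… shift by +2, +4, +2, then the pattern repeats.
Undoing it on fvkhx: f−2=d, v−4=r, k−2=i, h−2=f, x−4=t.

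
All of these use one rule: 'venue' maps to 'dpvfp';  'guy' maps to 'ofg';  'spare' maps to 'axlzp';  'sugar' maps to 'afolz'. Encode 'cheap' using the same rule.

The shift depends on letter class: consonant v→d is +8, but vowel e→p is +11. Two shifts are in play — +11 for a/e/i/o/u, +8 for every other letter.
For cheap: c(cons)+8=k, h(cons)+8=p, e(vowel)+11=p, a(vowel)+11=l, p(cons)+8=x.

kpplx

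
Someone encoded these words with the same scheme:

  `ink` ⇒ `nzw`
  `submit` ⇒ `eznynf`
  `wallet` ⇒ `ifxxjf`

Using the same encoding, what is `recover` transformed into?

The shift depends on letter class: consonant n→z is +12, but vowel i→n is +5. Two shifts are in play — +5 for a/e/i/o/u, +12 for every other letter.
For recover: r(cons)+12=d, e(vowel)+5=j, c(cons)+12=o, o(vowel)+5=t, v(cons)+12=h, e(vowel)+5=j, r(cons)+12=d.

djothjd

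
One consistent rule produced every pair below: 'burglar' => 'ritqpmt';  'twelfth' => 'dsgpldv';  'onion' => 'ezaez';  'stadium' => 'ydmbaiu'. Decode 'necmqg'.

b(1)→r(17) and u(20)→i(8) fit y≡5x+12 (mod 26); the inverse of 5 mod 26 is 21. Treating letters as 0–25, the rule is x ↦ 5x + 12 (mod 26).
Reversing it on necmqg: n(13)→21·(13−12)≡21=v; e(4)→21·(4−12)≡14=o; c(2)→21·(2−12)≡24=y; m(12)→21·(12−12)≡0=a; q(16)→21·(16−12)≡6=g; g(6)→21·(6−12)≡4=e (all mod 26).

voyage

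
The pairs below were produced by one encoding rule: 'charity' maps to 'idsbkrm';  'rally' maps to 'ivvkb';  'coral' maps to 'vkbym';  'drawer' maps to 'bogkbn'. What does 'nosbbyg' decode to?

worried

The output letters match the input read backwards, each shifted +10: charity reversed is ytirahc. The word is reversed, then every letter is shifted forward by 10.
Undoing it on nosbbyg: shift back: n−10=d, o−10=e, s−10=i, b−10=r, b−10=r, y−10=o, g−10=w → deirrow; then reverse → worried.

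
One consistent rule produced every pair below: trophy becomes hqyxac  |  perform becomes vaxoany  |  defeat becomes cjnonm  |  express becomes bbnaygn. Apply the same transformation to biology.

Read the word backwards and shift each letter +9.
For biology: reverse → ygoloib; then shift: y+9=h, g+9=p, o+9=x, l+9=u, o+9=x, i+9=r, b+9=k.

hpxuxrk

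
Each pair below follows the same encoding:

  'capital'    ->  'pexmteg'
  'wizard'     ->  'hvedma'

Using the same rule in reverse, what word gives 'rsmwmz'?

vision

The output letters match the input read backwards, each shifted +4: capital reversed is latipac. Two steps: reverse the string, then apply a Caesar shift of +4.
Decoding rsmwmz: shift back: r−4=n, s−4=o, m−4=i, w−4=s, m−4=i, z−4=v → noisiv; then reverse → vision.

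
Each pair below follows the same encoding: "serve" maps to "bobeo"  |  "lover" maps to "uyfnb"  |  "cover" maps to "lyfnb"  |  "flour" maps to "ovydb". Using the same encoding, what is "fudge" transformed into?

oenpo

Shifts by position in serve: pos 0: s→b (+9), pos 1: e→o (+10), pos 2: r→b (+10), pos 3: v→e (+9), pos 4: e→o (+10) — repeating every 3. It's a Vigenère-style cipher with numeric key [9,10,10]: position i shifts by key[i mod 3].
On fudge: f+9=o, u+10=e, d+10=n, g+9=p, e+10=o.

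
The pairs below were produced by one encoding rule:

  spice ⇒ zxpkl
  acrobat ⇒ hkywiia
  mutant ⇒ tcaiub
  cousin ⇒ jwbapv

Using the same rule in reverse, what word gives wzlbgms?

pretzel

Shifts by position in spice: pos 0: s→z (+7), pos 1: p→x (+8), pos 2: i→p (+7), pos 3: c→k (+8) — repeating every 2. It's a Vigenère-style cipher with numeric key [7,8]: position i shifts by key[i mod 2].
Decoding wzlbgms: w−7=p, z−8=r, l−7=e, b−8=t, g−7=z, m−8=e, s−7=l.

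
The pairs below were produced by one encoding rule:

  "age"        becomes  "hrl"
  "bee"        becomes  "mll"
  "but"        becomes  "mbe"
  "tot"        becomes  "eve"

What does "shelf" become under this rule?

dslwq

The shift depends on letter class: consonant g→r is +11, but vowel a→h is +7. The rule splits by letter class: vowels +7, consonants +11.
Applying it to shelf: s(cons)+11=d, h(cons)+11=s, e(vowel)+7=l, l(cons)+11=w, f(cons)+11=q.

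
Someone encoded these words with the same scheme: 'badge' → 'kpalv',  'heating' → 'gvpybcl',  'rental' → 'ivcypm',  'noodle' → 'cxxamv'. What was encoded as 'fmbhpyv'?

climate

This is an affine cipher: with a=0,…,z=25, each position x becomes (21x+15) mod 26.
Decoding fmbhpyv: f(5)→5·(5−15)≡2=c; m(12)→5·(12−15)≡11=l; b(1)→5·(1−15)≡8=i; h(7)→5·(7−15)≡12=m; p(15)→5·(15−15)≡0=a; y(24)→5·(24−15)≡19=t; v(21)→5·(21−15)≡4=e (all mod 26).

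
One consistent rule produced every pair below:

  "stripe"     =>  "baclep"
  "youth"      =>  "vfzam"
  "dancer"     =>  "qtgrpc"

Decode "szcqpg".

s(18)→b(1) and t(19)→a(0) fit y≡25x+19 (mod 26); the inverse of 25 mod 26 is 25. This is an affine cipher: with a=0,…,z=25, each position x becomes (25x+19) mod 26.
Reversing it on szcqpg: s(18)→25·(18−19)≡1=b; z(25)→25·(25−19)≡20=u; c(2)→25·(2−19)≡17=r; q(16)→25·(16−19)≡3=d; p(15)→25·(15−19)≡4=e; g(6)→25·(6−19)≡13=n (all mod 26).

burden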